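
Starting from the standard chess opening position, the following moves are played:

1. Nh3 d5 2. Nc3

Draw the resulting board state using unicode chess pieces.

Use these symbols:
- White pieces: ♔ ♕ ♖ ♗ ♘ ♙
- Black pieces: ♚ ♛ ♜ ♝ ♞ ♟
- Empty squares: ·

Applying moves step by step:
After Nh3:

♜ ♞ ♝ ♛ ♚ ♝ ♞ ♜
♟ ♟ ♟ ♟ ♟ ♟ ♟ ♟
· · · · · · · ·
· · · · · · · ·
· · · · · · · ·
· · · · · · · ♘
♙ ♙ ♙ ♙ ♙ ♙ ♙ ♙
♖ ♘ ♗ ♕ ♔ ♗ · ♖


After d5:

♜ ♞ ♝ ♛ ♚ ♝ ♞ ♜
♟ ♟ ♟ · ♟ ♟ ♟ ♟
· · · · · · · ·
· · · ♟ · · · ·
· · · · · · · ·
· · · · · · · ♘
♙ ♙ ♙ ♙ ♙ ♙ ♙ ♙
♖ ♘ ♗ ♕ ♔ ♗ · ♖


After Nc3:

♜ ♞ ♝ ♛ ♚ ♝ ♞ ♜
♟ ♟ ♟ · ♟ ♟ ♟ ♟
· · · · · · · ·
· · · ♟ · · · ·
· · · · · · · ·
· · ♘ · · · · ♘
♙ ♙ ♙ ♙ ♙ ♙ ♙ ♙
♖ · ♗ ♕ ♔ ♗ · ♖



  a b c d e f g h
  ─────────────────
8│♜ ♞ ♝ ♛ ♚ ♝ ♞ ♜│8
7│♟ ♟ ♟ · ♟ ♟ ♟ ♟│7
6│· · · · · · · ·│6
5│· · · ♟ · · · ·│5
4│· · · · · · · ·│4
3│· · ♘ · · · · ♘│3
2│♙ ♙ ♙ ♙ ♙ ♙ ♙ ♙│2
1│♖ · ♗ ♕ ♔ ♗ · ♖│1
  ─────────────────
  a b c d e f g h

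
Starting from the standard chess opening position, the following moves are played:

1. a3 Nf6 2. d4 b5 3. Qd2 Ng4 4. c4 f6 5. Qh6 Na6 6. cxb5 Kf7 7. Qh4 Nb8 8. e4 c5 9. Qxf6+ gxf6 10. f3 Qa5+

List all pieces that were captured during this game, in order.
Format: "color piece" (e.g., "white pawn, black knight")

Tracking captures:
  cxb5: captured black pawn
  Qxf6+: captured black pawn
  gxf6: captured white queen

black pawn, black pawn, white queen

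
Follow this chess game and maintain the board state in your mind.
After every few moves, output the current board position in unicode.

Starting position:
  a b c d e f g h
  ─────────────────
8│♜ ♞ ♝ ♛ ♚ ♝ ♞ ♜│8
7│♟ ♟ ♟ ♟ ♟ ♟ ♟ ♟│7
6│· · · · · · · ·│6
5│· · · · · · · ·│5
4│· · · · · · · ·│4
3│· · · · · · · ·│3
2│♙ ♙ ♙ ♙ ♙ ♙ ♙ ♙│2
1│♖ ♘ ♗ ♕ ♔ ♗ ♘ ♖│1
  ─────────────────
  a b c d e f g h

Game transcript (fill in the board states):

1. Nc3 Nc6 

  a b c d e f g h
  ─────────────────
8│♜ · ♝ ♛ ♚ ♝ ♞ ♜│8
7│♟ ♟ ♟ ♟ ♟ ♟ ♟ ♟│7
6│· · ♞ · · · · ·│6
5│· · · · · · · ·│5
4│· · · · · · · ·│4
3│· · ♘ · · · · ·│3
2│♙ ♙ ♙ ♙ ♙ ♙ ♙ ♙│2
1│♖ · ♗ ♕ ♔ ♗ ♘ ♖│1
  ─────────────────
  a b c d e f g h

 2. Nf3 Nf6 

  a b c d e f g h
  ─────────────────
8│♜ · ♝ ♛ ♚ ♝ · ♜│8
7│♟ ♟ ♟ ♟ ♟ ♟ ♟ ♟│7
6│· · ♞ · · ♞ · ·│6
5│· · · · · · · ·│5
4│· · · · · · · ·│4
3│· · ♘ · · ♘ · ·│3
2│♙ ♙ ♙ ♙ ♙ ♙ ♙ ♙│2
1│♖ · ♗ ♕ ♔ ♗ · ♖│1
  ─────────────────
  a b c d e f g h

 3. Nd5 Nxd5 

  a b c d e f g h
  ─────────────────
8│♜ · ♝ ♛ ♚ ♝ · ♜│8
7│♟ ♟ ♟ ♟ ♟ ♟ ♟ ♟│7
6│· · ♞ · · · · ·│6
5│· · · ♞ · · · ·│5
4│· · · · · · · ·│4
3│· · · · · ♘ · ·│3
2│♙ ♙ ♙ ♙ ♙ ♙ ♙ ♙│2
1│♖ · ♗ ♕ ♔ ♗ · ♖│1
  ─────────────────
  a b c d e f g h



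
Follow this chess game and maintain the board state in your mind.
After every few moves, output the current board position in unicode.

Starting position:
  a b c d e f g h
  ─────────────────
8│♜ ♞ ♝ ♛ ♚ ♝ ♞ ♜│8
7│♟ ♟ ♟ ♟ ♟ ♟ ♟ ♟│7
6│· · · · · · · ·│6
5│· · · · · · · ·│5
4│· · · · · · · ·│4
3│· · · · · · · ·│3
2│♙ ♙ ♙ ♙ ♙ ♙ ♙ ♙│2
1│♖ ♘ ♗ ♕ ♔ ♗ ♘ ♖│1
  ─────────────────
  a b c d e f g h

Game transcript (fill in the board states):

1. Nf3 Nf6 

  a b c d e f g h
  ─────────────────
8│♜ ♞ ♝ ♛ ♚ ♝ · ♜│8
7│♟ ♟ ♟ ♟ ♟ ♟ ♟ ♟│7
6│· · · · · ♞ · ·│6
5│· · · · · · · ·│5
4│· · · · · · · ·│4
3│· · · · · ♘ · ·│3
2│♙ ♙ ♙ ♙ ♙ ♙ ♙ ♙│2
1│♖ ♘ ♗ ♕ ♔ ♗ · ♖│1
  ─────────────────
  a b c d e f g h

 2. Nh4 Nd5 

  a b c d e f g h
  ─────────────────
8│♜ ♞ ♝ ♛ ♚ ♝ · ♜│8
7│♟ ♟ ♟ ♟ ♟ ♟ ♟ ♟│7
6│· · · · · · · ·│6
5│· · · ♞ · · · ·│5
4│· · · · · · · ♘│4
3│· · · · · · · ·│3
2│♙ ♙ ♙ ♙ ♙ ♙ ♙ ♙│2
1│♖ ♘ ♗ ♕ ♔ ♗ · ♖│1
  ─────────────────
  a b c d e f g h

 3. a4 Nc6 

  a b c d e f g h
  ─────────────────
8│♜ · ♝ ♛ ♚ ♝ · ♜│8
7│♟ ♟ ♟ ♟ ♟ ♟ ♟ ♟│7
6│· · ♞ · · · · ·│6
5│· · · ♞ · · · ·│5
4│♙ · · · · · · ♘│4
3│· · · · · · · ·│3
2│· ♙ ♙ ♙ ♙ ♙ ♙ ♙│2
1│♖ ♘ ♗ ♕ ♔ ♗ · ♖│1
  ─────────────────
  a b c d e f g h



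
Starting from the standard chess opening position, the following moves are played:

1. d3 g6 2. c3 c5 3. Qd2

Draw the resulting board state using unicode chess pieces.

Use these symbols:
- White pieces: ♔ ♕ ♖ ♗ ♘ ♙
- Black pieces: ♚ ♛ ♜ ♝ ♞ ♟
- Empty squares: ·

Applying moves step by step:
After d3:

♜ ♞ ♝ ♛ ♚ ♝ ♞ ♜
♟ ♟ ♟ ♟ ♟ ♟ ♟ ♟
· · · · · · · ·
· · · · · · · ·
· · · · · · · ·
· · · ♙ · · · ·
♙ ♙ ♙ · ♙ ♙ ♙ ♙
♖ ♘ ♗ ♕ ♔ ♗ ♘ ♖


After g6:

♜ ♞ ♝ ♛ ♚ ♝ ♞ ♜
♟ ♟ ♟ ♟ ♟ ♟ · ♟
· · · · · · ♟ ·
· · · · · · · ·
· · · · · · · ·
· · · ♙ · · · ·
♙ ♙ ♙ · ♙ ♙ ♙ ♙
♖ ♘ ♗ ♕ ♔ ♗ ♘ ♖


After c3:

♜ ♞ ♝ ♛ ♚ ♝ ♞ ♜
♟ ♟ ♟ ♟ ♟ ♟ · ♟
· · · · · · ♟ ·
· · · · · · · ·
· · · · · · · ·
· · ♙ ♙ · · · ·
♙ ♙ · · ♙ ♙ ♙ ♙
♖ ♘ ♗ ♕ ♔ ♗ ♘ ♖


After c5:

♜ ♞ ♝ ♛ ♚ ♝ ♞ ♜
♟ ♟ · ♟ ♟ ♟ · ♟
· · · · · · ♟ ·
· · ♟ · · · · ·
· · · · · · · ·
· · ♙ ♙ · · · ·
♙ ♙ · · ♙ ♙ ♙ ♙
♖ ♘ ♗ ♕ ♔ ♗ ♘ ♖


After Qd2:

♜ ♞ ♝ ♛ ♚ ♝ ♞ ♜
♟ ♟ · ♟ ♟ ♟ · ♟
· · · · · · ♟ ·
· · ♟ · · · · ·
· · · · · · · ·
· · ♙ ♙ · · · ·
♙ ♙ · ♕ ♙ ♙ ♙ ♙
♖ ♘ ♗ · ♔ ♗ ♘ ♖



  a b c d e f g h
  ─────────────────
8│♜ ♞ ♝ ♛ ♚ ♝ ♞ ♜│8
7│♟ ♟ · ♟ ♟ ♟ · ♟│7
6│· · · · · · ♟ ·│6
5│· · ♟ · · · · ·│5
4│· · · · · · · ·│4
3│· · ♙ ♙ · · · ·│3
2│♙ ♙ · ♕ ♙ ♙ ♙ ♙│2
1│♖ ♘ ♗ · ♔ ♗ ♘ ♖│1
  ─────────────────
  a b c d e f g h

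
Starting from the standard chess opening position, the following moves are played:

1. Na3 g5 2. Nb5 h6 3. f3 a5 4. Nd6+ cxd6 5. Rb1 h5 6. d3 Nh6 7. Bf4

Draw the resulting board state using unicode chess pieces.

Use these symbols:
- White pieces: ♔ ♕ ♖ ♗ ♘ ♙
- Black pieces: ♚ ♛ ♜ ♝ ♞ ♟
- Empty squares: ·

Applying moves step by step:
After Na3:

♜ ♞ ♝ ♛ ♚ ♝ ♞ ♜
♟ ♟ ♟ ♟ ♟ ♟ ♟ ♟
· · · · · · · ·
· · · · · · · ·
· · · · · · · ·
♘ · · · · · · ·
♙ ♙ ♙ ♙ ♙ ♙ ♙ ♙
♖ · ♗ ♕ ♔ ♗ ♘ ♖


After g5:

♜ ♞ ♝ ♛ ♚ ♝ ♞ ♜
♟ ♟ ♟ ♟ ♟ ♟ · ♟
· · · · · · · ·
· · · · · · ♟ ·
· · · · · · · ·
♘ · · · · · · ·
♙ ♙ ♙ ♙ ♙ ♙ ♙ ♙
♖ · ♗ ♕ ♔ ♗ ♘ ♖


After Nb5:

♜ ♞ ♝ ♛ ♚ ♝ ♞ ♜
♟ ♟ ♟ ♟ ♟ ♟ · ♟
· · · · · · · ·
· ♘ · · · · ♟ ·
· · · · · · · ·
· · · · · · · ·
♙ ♙ ♙ ♙ ♙ ♙ ♙ ♙
♖ · ♗ ♕ ♔ ♗ ♘ ♖


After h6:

♜ ♞ ♝ ♛ ♚ ♝ ♞ ♜
♟ ♟ ♟ ♟ ♟ ♟ · ·
· · · · · · · ♟
· ♘ · · · · ♟ ·
· · · · · · · ·
· · · · · · · ·
♙ ♙ ♙ ♙ ♙ ♙ ♙ ♙
♖ · ♗ ♕ ♔ ♗ ♘ ♖


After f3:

♜ ♞ ♝ ♛ ♚ ♝ ♞ ♜
♟ ♟ ♟ ♟ ♟ ♟ · ·
· · · · · · · ♟
· ♘ · · · · ♟ ·
· · · · · · · ·
· · · · · ♙ · ·
♙ ♙ ♙ ♙ ♙ · ♙ ♙
♖ · ♗ ♕ ♔ ♗ ♘ ♖


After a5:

♜ ♞ ♝ ♛ ♚ ♝ ♞ ♜
· ♟ ♟ ♟ ♟ ♟ · ·
· · · · · · · ♟
♟ ♘ · · · · ♟ ·
· · · · · · · ·
· · · · · ♙ · ·
♙ ♙ ♙ ♙ ♙ · ♙ ♙
♖ · ♗ ♕ ♔ ♗ ♘ ♖


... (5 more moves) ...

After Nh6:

♜ ♞ ♝ ♛ ♚ ♝ · ♜
· ♟ · ♟ ♟ ♟ · ·
· · · ♟ · · · ♞
♟ · · · · · ♟ ♟
· · · · · · · ·
· · · ♙ · ♙ · ·
♙ ♙ ♙ · ♙ · ♙ ♙
· ♖ ♗ ♕ ♔ ♗ ♘ ♖


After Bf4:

♜ ♞ ♝ ♛ ♚ ♝ · ♜
· ♟ · ♟ ♟ ♟ · ·
· · · ♟ · · · ♞
♟ · · · · · ♟ ♟
· · · · · ♗ · ·
· · · ♙ · ♙ · ·
♙ ♙ ♙ · ♙ · ♙ ♙
· ♖ · ♕ ♔ ♗ ♘ ♖



  a b c d e f g h
  ─────────────────
8│♜ ♞ ♝ ♛ ♚ ♝ · ♜│8
7│· ♟ · ♟ ♟ ♟ · ·│7
6│· · · ♟ · · · ♞│6
5│♟ · · · · · ♟ ♟│5
4│· · · · · ♗ · ·│4
3│· · · ♙ · ♙ · ·│3
2│♙ ♙ ♙ · ♙ · ♙ ♙│2
1│· ♖ · ♕ ♔ ♗ ♘ ♖│1
  ─────────────────
  a b c d e f g h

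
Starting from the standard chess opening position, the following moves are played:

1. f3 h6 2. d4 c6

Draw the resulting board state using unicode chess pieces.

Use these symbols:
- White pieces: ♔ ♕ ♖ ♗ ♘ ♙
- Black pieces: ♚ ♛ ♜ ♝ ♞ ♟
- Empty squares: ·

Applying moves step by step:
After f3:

♜ ♞ ♝ ♛ ♚ ♝ ♞ ♜
♟ ♟ ♟ ♟ ♟ ♟ ♟ ♟
· · · · · · · ·
· · · · · · · ·
· · · · · · · ·
· · · · · ♙ · ·
♙ ♙ ♙ ♙ ♙ · ♙ ♙
♖ ♘ ♗ ♕ ♔ ♗ ♘ ♖


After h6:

♜ ♞ ♝ ♛ ♚ ♝ ♞ ♜
♟ ♟ ♟ ♟ ♟ ♟ ♟ ·
· · · · · · · ♟
· · · · · · · ·
· · · · · · · ·
· · · · · ♙ · ·
♙ ♙ ♙ ♙ ♙ · ♙ ♙
♖ ♘ ♗ ♕ ♔ ♗ ♘ ♖


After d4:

♜ ♞ ♝ ♛ ♚ ♝ ♞ ♜
♟ ♟ ♟ ♟ ♟ ♟ ♟ ·
· · · · · · · ♟
· · · · · · · ·
· · · ♙ · · · ·
· · · · · ♙ · ·
♙ ♙ ♙ · ♙ · ♙ ♙
♖ ♘ ♗ ♕ ♔ ♗ ♘ ♖


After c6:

♜ ♞ ♝ ♛ ♚ ♝ ♞ ♜
♟ ♟ · ♟ ♟ ♟ ♟ ·
· · ♟ · · · · ♟
· · · · · · · ·
· · · ♙ · · · ·
· · · · · ♙ · ·
♙ ♙ ♙ · ♙ · ♙ ♙
♖ ♘ ♗ ♕ ♔ ♗ ♘ ♖



  a b c d e f g h
  ─────────────────
8│♜ ♞ ♝ ♛ ♚ ♝ ♞ ♜│8
7│♟ ♟ · ♟ ♟ ♟ ♟ ·│7
6│· · ♟ · · · · ♟│6
5│· · · · · · · ·│5
4│· · · ♙ · · · ·│4
3│· · · · · ♙ · ·│3
2│♙ ♙ ♙ · ♙ · ♙ ♙│2
1│♖ ♘ ♗ ♕ ♔ ♗ ♘ ♖│1
  ─────────────────
  a b c d e f g h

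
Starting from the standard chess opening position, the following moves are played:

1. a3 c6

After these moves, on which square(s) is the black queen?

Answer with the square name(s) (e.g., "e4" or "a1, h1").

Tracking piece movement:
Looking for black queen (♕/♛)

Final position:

  a b c d e f g h
  ─────────────────
8│♜ ♞ ♝ ♛ ♚ ♝ ♞ ♜│8
7│♟ ♟ · ♟ ♟ ♟ ♟ ♟│7
6│· · ♟ · · · · ·│6
5│· · · · · · · ·│5
4│· · · · · · · ·│4
3│♙ · · · · · · ·│3
2│· ♙ ♙ ♙ ♙ ♙ ♙ ♙│2
1│♖ ♘ ♗ ♕ ♔ ♗ ♘ ♖│1
  ─────────────────
  a b c d e f g h


d8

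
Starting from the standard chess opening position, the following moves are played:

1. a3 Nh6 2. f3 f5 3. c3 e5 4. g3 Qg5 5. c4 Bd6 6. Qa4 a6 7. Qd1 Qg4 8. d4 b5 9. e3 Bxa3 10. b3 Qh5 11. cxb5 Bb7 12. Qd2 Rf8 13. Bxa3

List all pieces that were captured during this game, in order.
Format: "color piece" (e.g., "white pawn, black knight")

Tracking captures:
  Bxa3: captured white pawn
  cxb5: captured black pawn
  Bxa3: captured black bishop

white pawn, black pawn, black bishop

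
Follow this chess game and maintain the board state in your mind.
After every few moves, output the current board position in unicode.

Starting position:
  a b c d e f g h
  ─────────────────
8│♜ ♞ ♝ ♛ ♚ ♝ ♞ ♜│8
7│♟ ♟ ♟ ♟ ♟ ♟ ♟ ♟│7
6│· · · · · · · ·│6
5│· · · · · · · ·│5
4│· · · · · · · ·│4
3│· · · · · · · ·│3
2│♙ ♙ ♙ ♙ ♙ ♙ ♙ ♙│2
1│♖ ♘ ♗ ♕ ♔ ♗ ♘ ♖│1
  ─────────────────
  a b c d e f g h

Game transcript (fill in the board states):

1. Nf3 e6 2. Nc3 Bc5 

  a b c d e f g h
  ─────────────────
8│♜ ♞ ♝ ♛ ♚ · ♞ ♜│8
7│♟ ♟ ♟ ♟ · ♟ ♟ ♟│7
6│· · · · ♟ · · ·│6
5│· · ♝ · · · · ·│5
4│· · · · · · · ·│4
3│· · ♘ · · ♘ · ·│3
2│♙ ♙ ♙ ♙ ♙ ♙ ♙ ♙│2
1│♖ · ♗ ♕ ♔ ♗ · ♖│1
  ─────────────────
  a b c d e f g h

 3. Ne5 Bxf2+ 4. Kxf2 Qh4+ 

  a b c d e f g h
  ─────────────────
8│♜ ♞ ♝ · ♚ · ♞ ♜│8
7│♟ ♟ ♟ ♟ · ♟ ♟ ♟│7
6│· · · · ♟ · · ·│6
5│· · · · ♘ · · ·│5
4│· · · · · · · ♛│4
3│· · ♘ · · · · ·│3
2│♙ ♙ ♙ ♙ ♙ ♔ ♙ ♙│2
1│♖ · ♗ ♕ · ♗ · ♖│1
  ─────────────────
  a b c d e f g h

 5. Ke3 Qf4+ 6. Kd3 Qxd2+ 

  a b c d e f g h
  ─────────────────
8│♜ ♞ ♝ · ♚ · ♞ ♜│8
7│♟ ♟ ♟ ♟ · ♟ ♟ ♟│7
6│· · · · ♟ · · ·│6
5│· · · · ♘ · · ·│5
4│· · · · · · · ·│4
3│· · ♘ ♔ · · · ·│3
2│♙ ♙ ♙ ♛ ♙ · ♙ ♙│2
1│♖ · ♗ ♕ · ♗ · ♖│1
  ─────────────────
  a b c d e f g h



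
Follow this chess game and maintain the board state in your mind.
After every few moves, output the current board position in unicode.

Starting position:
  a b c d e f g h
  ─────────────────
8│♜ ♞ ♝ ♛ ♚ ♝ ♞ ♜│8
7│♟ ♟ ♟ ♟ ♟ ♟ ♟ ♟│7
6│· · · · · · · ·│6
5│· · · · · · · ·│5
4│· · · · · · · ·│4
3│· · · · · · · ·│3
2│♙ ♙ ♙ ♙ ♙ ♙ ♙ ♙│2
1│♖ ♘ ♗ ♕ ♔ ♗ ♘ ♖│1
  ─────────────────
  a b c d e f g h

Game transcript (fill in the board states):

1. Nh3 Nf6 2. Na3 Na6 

  a b c d e f g h
  ─────────────────
8│♜ · ♝ ♛ ♚ ♝ · ♜│8
7│♟ ♟ ♟ ♟ ♟ ♟ ♟ ♟│7
6│♞ · · · · ♞ · ·│6
5│· · · · · · · ·│5
4│· · · · · · · ·│4
3│♘ · · · · · · ♘│3
2│♙ ♙ ♙ ♙ ♙ ♙ ♙ ♙│2
1│♖ · ♗ ♕ ♔ ♗ · ♖│1
  ─────────────────
  a b c d e f g h

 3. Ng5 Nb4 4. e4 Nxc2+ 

  a b c d e f g h
  ─────────────────
8│♜ · ♝ ♛ ♚ ♝ · ♜│8
7│♟ ♟ ♟ ♟ ♟ ♟ ♟ ♟│7
6│· · · · · ♞ · ·│6
5│· · · · · · ♘ ·│5
4│· · · · ♙ · · ·│4
3│♘ · · · · · · ·│3
2│♙ ♙ ♞ ♙ · ♙ ♙ ♙│2
1│♖ · ♗ ♕ ♔ ♗ · ♖│1
  ─────────────────
  a b c d e f g h

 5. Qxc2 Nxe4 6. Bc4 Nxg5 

  a b c d e f g h
  ─────────────────
8│♜ · ♝ ♛ ♚ ♝ · ♜│8
7│♟ ♟ ♟ ♟ ♟ ♟ ♟ ♟│7
6│· · · · · · · ·│6
5│· · · · · · ♞ ·│5
4│· · ♗ · · · · ·│4
3│♘ · · · · · · ·│3
2│♙ ♙ ♕ ♙ · ♙ ♙ ♙│2
1│♖ · ♗ · ♔ · · ♖│1
  ─────────────────
  a b c d e f g h



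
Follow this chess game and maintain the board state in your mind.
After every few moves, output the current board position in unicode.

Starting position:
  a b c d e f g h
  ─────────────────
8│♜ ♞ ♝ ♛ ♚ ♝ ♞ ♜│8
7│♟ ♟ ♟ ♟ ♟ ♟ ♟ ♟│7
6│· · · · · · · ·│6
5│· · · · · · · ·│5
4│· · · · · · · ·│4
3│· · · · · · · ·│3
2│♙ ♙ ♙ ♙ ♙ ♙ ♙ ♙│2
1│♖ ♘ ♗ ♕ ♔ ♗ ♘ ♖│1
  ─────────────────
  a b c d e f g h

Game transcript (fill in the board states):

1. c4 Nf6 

  a b c d e f g h
  ─────────────────
8│♜ ♞ ♝ ♛ ♚ ♝ · ♜│8
7│♟ ♟ ♟ ♟ ♟ ♟ ♟ ♟│7
6│· · · · · ♞ · ·│6
5│· · · · · · · ·│5
4│· · ♙ · · · · ·│4
3│· · · · · · · ·│3
2│♙ ♙ · ♙ ♙ ♙ ♙ ♙│2
1│♖ ♘ ♗ ♕ ♔ ♗ ♘ ♖│1
  ─────────────────
  a b c d e f g h

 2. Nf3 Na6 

  a b c d e f g h
  ─────────────────
8│♜ · ♝ ♛ ♚ ♝ · ♜│8
7│♟ ♟ ♟ ♟ ♟ ♟ ♟ ♟│7
6│♞ · · · · ♞ · ·│6
5│· · · · · · · ·│5
4│· · ♙ · · · · ·│4
3│· · · · · ♘ · ·│3
2│♙ ♙ · ♙ ♙ ♙ ♙ ♙│2
1│♖ ♘ ♗ ♕ ♔ ♗ · ♖│1
  ─────────────────
  a b c d e f g h

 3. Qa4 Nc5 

  a b c d e f g h
  ─────────────────
8│♜ · ♝ ♛ ♚ ♝ · ♜│8
7│♟ ♟ ♟ ♟ ♟ ♟ ♟ ♟│7
6│· · · · · ♞ · ·│6
5│· · ♞ · · · · ·│5
4│♕ · ♙ · · · · ·│4
3│· · · · · ♘ · ·│3
2│♙ ♙ · ♙ ♙ ♙ ♙ ♙│2
1│♖ ♘ ♗ · ♔ ♗ · ♖│1
  ─────────────────
  a b c d e f g h



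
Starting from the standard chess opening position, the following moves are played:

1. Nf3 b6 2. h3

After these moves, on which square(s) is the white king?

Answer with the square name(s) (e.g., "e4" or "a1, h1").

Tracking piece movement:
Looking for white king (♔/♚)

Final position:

  a b c d e f g h
  ─────────────────
8│♜ ♞ ♝ ♛ ♚ ♝ ♞ ♜│8
7│♟ · ♟ ♟ ♟ ♟ ♟ ♟│7
6│· ♟ · · · · · ·│6
5│· · · · · · · ·│5
4│· · · · · · · ·│4
3│· · · · · ♘ · ♙│3
2│♙ ♙ ♙ ♙ ♙ ♙ ♙ ·│2
1│♖ ♘ ♗ ♕ ♔ ♗ · ♖│1
  ─────────────────
  a b c d e f g h


e1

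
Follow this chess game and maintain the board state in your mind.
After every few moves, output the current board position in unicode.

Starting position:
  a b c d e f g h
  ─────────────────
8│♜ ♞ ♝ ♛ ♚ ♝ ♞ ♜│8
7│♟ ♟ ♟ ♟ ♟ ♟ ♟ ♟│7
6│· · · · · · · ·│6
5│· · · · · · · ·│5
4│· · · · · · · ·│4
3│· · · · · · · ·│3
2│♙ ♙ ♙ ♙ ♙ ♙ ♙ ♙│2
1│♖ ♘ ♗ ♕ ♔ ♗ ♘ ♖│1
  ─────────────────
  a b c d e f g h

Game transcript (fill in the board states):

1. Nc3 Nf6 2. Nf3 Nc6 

  a b c d e f g h
  ─────────────────
8│♜ · ♝ ♛ ♚ ♝ · ♜│8
7│♟ ♟ ♟ ♟ ♟ ♟ ♟ ♟│7
6│· · ♞ · · ♞ · ·│6
5│· · · · · · · ·│5
4│· · · · · · · ·│4
3│· · ♘ · · ♘ · ·│3
2│♙ ♙ ♙ ♙ ♙ ♙ ♙ ♙│2
1│♖ · ♗ ♕ ♔ ♗ · ♖│1
  ─────────────────
  a b c d e f g h

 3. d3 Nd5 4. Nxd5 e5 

  a b c d e f g h
  ─────────────────
8│♜ · ♝ ♛ ♚ ♝ · ♜│8
7│♟ ♟ ♟ ♟ · ♟ ♟ ♟│7
6│· · ♞ · · · · ·│6
5│· · · ♘ ♟ · · ·│5
4│· · · · · · · ·│4
3│· · · ♙ · ♘ · ·│3
2│♙ ♙ ♙ · ♙ ♙ ♙ ♙│2
1│♖ · ♗ ♕ ♔ ♗ · ♖│1
  ─────────────────
  a b c d e f g h

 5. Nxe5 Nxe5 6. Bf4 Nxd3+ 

  a b c d e f g h
  ─────────────────
8│♜ · ♝ ♛ ♚ ♝ · ♜│8
7│♟ ♟ ♟ ♟ · ♟ ♟ ♟│7
6│· · · · · · · ·│6
5│· · · ♘ · · · ·│5
4│· · · · · ♗ · ·│4
3│· · · ♞ · · · ·│3
2│♙ ♙ ♙ · ♙ ♙ ♙ ♙│2
1│♖ · · ♕ ♔ ♗ · ♖│1
  ─────────────────
  a b c d e f g h

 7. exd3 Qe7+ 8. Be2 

  a b c d e f g h
  ─────────────────
8│♜ · ♝ · ♚ ♝ · ♜│8
7│♟ ♟ ♟ ♟ ♛ ♟ ♟ ♟│7
6│· · · · · · · ·│6
5│· · · ♘ · · · ·│5
4│· · · · · ♗ · ·│4
3│· · · ♙ · · · ·│3
2│♙ ♙ ♙ · ♗ ♙ ♙ ♙│2
1│♖ · · ♕ ♔ · · ♖│1
  ─────────────────
  a b c d e f g h


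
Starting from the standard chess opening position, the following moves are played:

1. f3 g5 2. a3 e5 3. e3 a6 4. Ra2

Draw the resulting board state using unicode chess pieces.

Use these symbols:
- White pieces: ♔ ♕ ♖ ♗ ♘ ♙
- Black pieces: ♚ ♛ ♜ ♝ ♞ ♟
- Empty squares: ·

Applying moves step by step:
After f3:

♜ ♞ ♝ ♛ ♚ ♝ ♞ ♜
♟ ♟ ♟ ♟ ♟ ♟ ♟ ♟
· · · · · · · ·
· · · · · · · ·
· · · · · · · ·
· · · · · ♙ · ·
♙ ♙ ♙ ♙ ♙ · ♙ ♙
♖ ♘ ♗ ♕ ♔ ♗ ♘ ♖


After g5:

♜ ♞ ♝ ♛ ♚ ♝ ♞ ♜
♟ ♟ ♟ ♟ ♟ ♟ · ♟
· · · · · · · ·
· · · · · · ♟ ·
· · · · · · · ·
· · · · · ♙ · ·
♙ ♙ ♙ ♙ ♙ · ♙ ♙
♖ ♘ ♗ ♕ ♔ ♗ ♘ ♖


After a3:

♜ ♞ ♝ ♛ ♚ ♝ ♞ ♜
♟ ♟ ♟ ♟ ♟ ♟ · ♟
· · · · · · · ·
· · · · · · ♟ ·
· · · · · · · ·
♙ · · · · ♙ · ·
· ♙ ♙ ♙ ♙ · ♙ ♙
♖ ♘ ♗ ♕ ♔ ♗ ♘ ♖


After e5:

♜ ♞ ♝ ♛ ♚ ♝ ♞ ♜
♟ ♟ ♟ ♟ · ♟ · ♟
· · · · · · · ·
· · · · ♟ · ♟ ·
· · · · · · · ·
♙ · · · · ♙ · ·
· ♙ ♙ ♙ ♙ · ♙ ♙
♖ ♘ ♗ ♕ ♔ ♗ ♘ ♖


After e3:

♜ ♞ ♝ ♛ ♚ ♝ ♞ ♜
♟ ♟ ♟ ♟ · ♟ · ♟
· · · · · · · ·
· · · · ♟ · ♟ ·
· · · · · · · ·
♙ · · · ♙ ♙ · ·
· ♙ ♙ ♙ · · ♙ ♙
♖ ♘ ♗ ♕ ♔ ♗ ♘ ♖


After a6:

♜ ♞ ♝ ♛ ♚ ♝ ♞ ♜
· ♟ ♟ ♟ · ♟ · ♟
♟ · · · · · · ·
· · · · ♟ · ♟ ·
· · · · · · · ·
♙ · · · ♙ ♙ · ·
· ♙ ♙ ♙ · · ♙ ♙
♖ ♘ ♗ ♕ ♔ ♗ ♘ ♖


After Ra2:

♜ ♞ ♝ ♛ ♚ ♝ ♞ ♜
· ♟ ♟ ♟ · ♟ · ♟
♟ · · · · · · ·
· · · · ♟ · ♟ ·
· · · · · · · ·
♙ · · · ♙ ♙ · ·
♖ ♙ ♙ ♙ · · ♙ ♙
· ♘ ♗ ♕ ♔ ♗ ♘ ♖



  a b c d e f g h
  ─────────────────
8│♜ ♞ ♝ ♛ ♚ ♝ ♞ ♜│8
7│· ♟ ♟ ♟ · ♟ · ♟│7
6│♟ · · · · · · ·│6
5│· · · · ♟ · ♟ ·│5
4│· · · · · · · ·│4
3│♙ · · · ♙ ♙ · ·│3
2│♖ ♙ ♙ ♙ · · ♙ ♙│2
1│· ♘ ♗ ♕ ♔ ♗ ♘ ♖│1
  ─────────────────
  a b c d e f g h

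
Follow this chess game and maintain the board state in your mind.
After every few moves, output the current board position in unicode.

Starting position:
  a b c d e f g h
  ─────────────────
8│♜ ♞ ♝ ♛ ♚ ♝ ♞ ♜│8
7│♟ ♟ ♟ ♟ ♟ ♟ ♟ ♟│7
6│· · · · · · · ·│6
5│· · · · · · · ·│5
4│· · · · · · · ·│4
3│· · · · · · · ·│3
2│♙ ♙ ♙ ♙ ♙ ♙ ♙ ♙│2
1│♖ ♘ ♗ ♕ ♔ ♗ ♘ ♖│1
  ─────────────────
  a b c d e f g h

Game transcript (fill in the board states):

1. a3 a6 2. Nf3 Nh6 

  a b c d e f g h
  ─────────────────
8│♜ ♞ ♝ ♛ ♚ ♝ · ♜│8
7│· ♟ ♟ ♟ ♟ ♟ ♟ ♟│7
6│♟ · · · · · · ♞│6
5│· · · · · · · ·│5
4│· · · · · · · ·│4
3│♙ · · · · ♘ · ·│3
2│· ♙ ♙ ♙ ♙ ♙ ♙ ♙│2
1│♖ ♘ ♗ ♕ ♔ ♗ · ♖│1
  ─────────────────
  a b c d e f g h

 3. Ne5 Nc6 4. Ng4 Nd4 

  a b c d e f g h
  ─────────────────
8│♜ · ♝ ♛ ♚ ♝ · ♜│8
7│· ♟ ♟ ♟ ♟ ♟ ♟ ♟│7
6│♟ · · · · · · ♞│6
5│· · · · · · · ·│5
4│· · · ♞ · · ♘ ·│4
3│♙ · · · · · · ·│3
2│· ♙ ♙ ♙ ♙ ♙ ♙ ♙│2
1│♖ ♘ ♗ ♕ ♔ ♗ · ♖│1
  ─────────────────
  a b c d e f g h

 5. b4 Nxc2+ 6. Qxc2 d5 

  a b c d e f g h
  ─────────────────
8│♜ · ♝ ♛ ♚ ♝ · ♜│8
7│· ♟ ♟ · ♟ ♟ ♟ ♟│7
6│♟ · · · · · · ♞│6
5│· · · ♟ · · · ·│5
4│· ♙ · · · · ♘ ·│4
3│♙ · · · · · · ·│3
2│· · ♕ ♙ ♙ ♙ ♙ ♙│2
1│♖ ♘ ♗ · ♔ ♗ · ♖│1
  ─────────────────
  a b c d e f g h

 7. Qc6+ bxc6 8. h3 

  a b c d e f g h
  ─────────────────
8│♜ · ♝ ♛ ♚ ♝ · ♜│8
7│· · ♟ · ♟ ♟ ♟ ♟│7
6│♟ · ♟ · · · · ♞│6
5│· · · ♟ · · · ·│5
4│· ♙ · · · · ♘ ·│4
3│♙ · · · · · · ♙│3
2│· · · ♙ ♙ ♙ ♙ ·│2
1│♖ ♘ ♗ · ♔ ♗ · ♖│1
  ─────────────────
  a b c d e f g h


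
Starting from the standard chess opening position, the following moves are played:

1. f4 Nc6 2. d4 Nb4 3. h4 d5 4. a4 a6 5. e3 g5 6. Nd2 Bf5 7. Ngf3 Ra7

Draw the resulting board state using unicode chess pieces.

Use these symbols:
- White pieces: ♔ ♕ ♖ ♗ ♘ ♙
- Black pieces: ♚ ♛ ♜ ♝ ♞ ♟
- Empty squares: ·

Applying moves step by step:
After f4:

♜ ♞ ♝ ♛ ♚ ♝ ♞ ♜
♟ ♟ ♟ ♟ ♟ ♟ ♟ ♟
· · · · · · · ·
· · · · · · · ·
· · · · · ♙ · ·
· · · · · · · ·
♙ ♙ ♙ ♙ ♙ · ♙ ♙
♖ ♘ ♗ ♕ ♔ ♗ ♘ ♖


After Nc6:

♜ · ♝ ♛ ♚ ♝ ♞ ♜
♟ ♟ ♟ ♟ ♟ ♟ ♟ ♟
· · ♞ · · · · ·
· · · · · · · ·
· · · · · ♙ · ·
· · · · · · · ·
♙ ♙ ♙ ♙ ♙ · ♙ ♙
♖ ♘ ♗ ♕ ♔ ♗ ♘ ♖


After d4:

♜ · ♝ ♛ ♚ ♝ ♞ ♜
♟ ♟ ♟ ♟ ♟ ♟ ♟ ♟
· · ♞ · · · · ·
· · · · · · · ·
· · · ♙ · ♙ · ·
· · · · · · · ·
♙ ♙ ♙ · ♙ · ♙ ♙
♖ ♘ ♗ ♕ ♔ ♗ ♘ ♖


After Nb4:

♜ · ♝ ♛ ♚ ♝ ♞ ♜
♟ ♟ ♟ ♟ ♟ ♟ ♟ ♟
· · · · · · · ·
· · · · · · · ·
· ♞ · ♙ · ♙ · ·
· · · · · · · ·
♙ ♙ ♙ · ♙ · ♙ ♙
♖ ♘ ♗ ♕ ♔ ♗ ♘ ♖


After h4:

♜ · ♝ ♛ ♚ ♝ ♞ ♜
♟ ♟ ♟ ♟ ♟ ♟ ♟ ♟
· · · · · · · ·
· · · · · · · ·
· ♞ · ♙ · ♙ · ♙
· · · · · · · ·
♙ ♙ ♙ · ♙ · ♙ ·
♖ ♘ ♗ ♕ ♔ ♗ ♘ ♖


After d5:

♜ · ♝ ♛ ♚ ♝ ♞ ♜
♟ ♟ ♟ · ♟ ♟ ♟ ♟
· · · · · · · ·
· · · ♟ · · · ·
· ♞ · ♙ · ♙ · ♙
· · · · · · · ·
♙ ♙ ♙ · ♙ · ♙ ·
♖ ♘ ♗ ♕ ♔ ♗ ♘ ♖


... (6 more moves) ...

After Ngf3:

♜ · · ♛ ♚ ♝ ♞ ♜
· ♟ ♟ · ♟ ♟ · ♟
♟ · · · · · · ·
· · · ♟ · ♝ ♟ ·
♙ ♞ · ♙ · ♙ · ♙
· · · · ♙ ♘ · ·
· ♙ ♙ ♘ · · ♙ ·
♖ · ♗ ♕ ♔ ♗ · ♖


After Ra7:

· · · ♛ ♚ ♝ ♞ ♜
♜ ♟ ♟ · ♟ ♟ · ♟
♟ · · · · · · ·
· · · ♟ · ♝ ♟ ·
♙ ♞ · ♙ · ♙ · ♙
· · · · ♙ ♘ · ·
· ♙ ♙ ♘ · · ♙ ·
♖ · ♗ ♕ ♔ ♗ · ♖



  a b c d e f g h
  ─────────────────
8│· · · ♛ ♚ ♝ ♞ ♜│8
7│♜ ♟ ♟ · ♟ ♟ · ♟│7
6│♟ · · · · · · ·│6
5│· · · ♟ · ♝ ♟ ·│5
4│♙ ♞ · ♙ · ♙ · ♙│4
3│· · · · ♙ ♘ · ·│3
2│· ♙ ♙ ♘ · · ♙ ·│2
1│♖ · ♗ ♕ ♔ ♗ · ♖│1
  ─────────────────
  a b c d e f g h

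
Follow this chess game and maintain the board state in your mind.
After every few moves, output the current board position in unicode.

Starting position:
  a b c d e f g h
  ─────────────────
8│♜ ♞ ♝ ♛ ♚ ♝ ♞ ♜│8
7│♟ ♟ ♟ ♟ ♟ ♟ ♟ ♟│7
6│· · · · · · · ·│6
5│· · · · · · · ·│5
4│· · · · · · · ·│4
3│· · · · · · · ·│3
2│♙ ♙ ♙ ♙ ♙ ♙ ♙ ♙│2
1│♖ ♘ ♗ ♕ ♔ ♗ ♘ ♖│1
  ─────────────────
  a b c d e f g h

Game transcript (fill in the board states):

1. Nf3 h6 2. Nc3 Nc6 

  a b c d e f g h
  ─────────────────
8│♜ · ♝ ♛ ♚ ♝ ♞ ♜│8
7│♟ ♟ ♟ ♟ ♟ ♟ ♟ ·│7
6│· · ♞ · · · · ♟│6
5│· · · · · · · ·│5
4│· · · · · · · ·│4
3│· · ♘ · · ♘ · ·│3
2│♙ ♙ ♙ ♙ ♙ ♙ ♙ ♙│2
1│♖ · ♗ ♕ ♔ ♗ · ♖│1
  ─────────────────
  a b c d e f g h

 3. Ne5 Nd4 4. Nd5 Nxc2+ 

  a b c d e f g h
  ─────────────────
8│♜ · ♝ ♛ ♚ ♝ ♞ ♜│8
7│♟ ♟ ♟ ♟ ♟ ♟ ♟ ·│7
6│· · · · · · · ♟│6
5│· · · ♘ ♘ · · ·│5
4│· · · · · · · ·│4
3│· · · · · · · ·│3
2│♙ ♙ ♞ ♙ ♙ ♙ ♙ ♙│2
1│♖ · ♗ ♕ ♔ ♗ · ♖│1
  ─────────────────
  a b c d e f g h

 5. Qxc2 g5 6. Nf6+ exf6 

  a b c d e f g h
  ─────────────────
8│♜ · ♝ ♛ ♚ ♝ ♞ ♜│8
7│♟ ♟ ♟ ♟ · ♟ · ·│7
6│· · · · · ♟ · ♟│6
5│· · · · ♘ · ♟ ·│5
4│· · · · · · · ·│4
3│· · · · · · · ·│3
2│♙ ♙ ♕ ♙ ♙ ♙ ♙ ♙│2
1│♖ · ♗ · ♔ ♗ · ♖│1
  ─────────────────
  a b c d e f g h

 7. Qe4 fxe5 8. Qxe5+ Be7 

  a b c d e f g h
  ─────────────────
8│♜ · ♝ ♛ ♚ · ♞ ♜│8
7│♟ ♟ ♟ ♟ ♝ ♟ · ·│7
6│· · · · · · · ♟│6
5│· · · · ♕ · ♟ ·│5
4│· · · · · · · ·│4
3│· · · · · · · ·│3
2│♙ ♙ · ♙ ♙ ♙ ♙ ♙│2
1│♖ · ♗ · ♔ ♗ · ♖│1
  ─────────────────
  a b c d e f g h

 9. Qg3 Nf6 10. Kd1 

  a b c d e f g h
  ─────────────────
8│♜ · ♝ ♛ ♚ · · ♜│8
7│♟ ♟ ♟ ♟ ♝ ♟ · ·│7
6│· · · · · ♞ · ♟│6
5│· · · · · · ♟ ·│5
4│· · · · · · · ·│4
3│· · · · · · ♕ ·│3
2│♙ ♙ · ♙ ♙ ♙ ♙ ♙│2
1│♖ · ♗ ♔ · ♗ · ♖│1
  ─────────────────
  a b c d e f g h


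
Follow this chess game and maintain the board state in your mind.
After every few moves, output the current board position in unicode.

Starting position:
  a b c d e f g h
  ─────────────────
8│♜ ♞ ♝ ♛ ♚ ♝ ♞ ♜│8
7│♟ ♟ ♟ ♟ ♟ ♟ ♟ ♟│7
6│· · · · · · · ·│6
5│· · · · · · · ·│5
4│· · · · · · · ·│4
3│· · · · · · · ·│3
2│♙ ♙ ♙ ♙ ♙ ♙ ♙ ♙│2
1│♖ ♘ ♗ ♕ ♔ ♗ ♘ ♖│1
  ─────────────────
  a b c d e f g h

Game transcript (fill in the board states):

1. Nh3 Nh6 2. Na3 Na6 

  a b c d e f g h
  ─────────────────
8│♜ · ♝ ♛ ♚ ♝ · ♜│8
7│♟ ♟ ♟ ♟ ♟ ♟ ♟ ♟│7
6│♞ · · · · · · ♞│6
5│· · · · · · · ·│5
4│· · · · · · · ·│4
3│♘ · · · · · · ♘│3
2│♙ ♙ ♙ ♙ ♙ ♙ ♙ ♙│2
1│♖ · ♗ ♕ ♔ ♗ · ♖│1
  ─────────────────
  a b c d e f g h

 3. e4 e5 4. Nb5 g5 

  a b c d e f g h
  ─────────────────
8│♜ · ♝ ♛ ♚ ♝ · ♜│8
7│♟ ♟ ♟ ♟ · ♟ · ♟│7
6│♞ · · · · · · ♞│6
5│· ♘ · · ♟ · ♟ ·│5
4│· · · · ♙ · · ·│4
3│· · · · · · · ♘│3
2│♙ ♙ ♙ ♙ · ♙ ♙ ♙│2
1│♖ · ♗ ♕ ♔ ♗ · ♖│1
  ─────────────────
  a b c d e f g h

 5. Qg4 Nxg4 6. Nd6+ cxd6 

  a b c d e f g h
  ─────────────────
8│♜ · ♝ ♛ ♚ ♝ · ♜│8
7│♟ ♟ · ♟ · ♟ · ♟│7
6│♞ · · ♟ · · · ·│6
5│· · · · ♟ · ♟ ·│5
4│· · · · ♙ · ♞ ·│4
3│· · · · · · · ♘│3
2│♙ ♙ ♙ ♙ · ♙ ♙ ♙│2
1│♖ · ♗ · ♔ ♗ · ♖│1
  ─────────────────
  a b c d e f g h

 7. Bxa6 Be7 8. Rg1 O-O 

  a b c d e f g h
  ─────────────────
8│♜ · ♝ ♛ · ♜ ♚ ·│8
7│♟ ♟ · ♟ ♝ ♟ · ♟│7
6│♗ · · ♟ · · · ·│6
5│· · · · ♟ · ♟ ·│5
4│· · · · ♙ · ♞ ·│4
3│· · · · · · · ♘│3
2│♙ ♙ ♙ ♙ · ♙ ♙ ♙│2
1│♖ · ♗ · ♔ · ♖ ·│1
  ─────────────────
  a b c d e f g h

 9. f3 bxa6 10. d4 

  a b c d e f g h
  ─────────────────
8│♜ · ♝ ♛ · ♜ ♚ ·│8
7│♟ · · ♟ ♝ ♟ · ♟│7
6│♟ · · ♟ · · · ·│6
5│· · · · ♟ · ♟ ·│5
4│· · · ♙ ♙ · ♞ ·│4
3│· · · · · ♙ · ♘│3
2│♙ ♙ ♙ · · · ♙ ♙│2
1│♖ · ♗ · ♔ · ♖ ·│1
  ─────────────────
  a b c d e f g h


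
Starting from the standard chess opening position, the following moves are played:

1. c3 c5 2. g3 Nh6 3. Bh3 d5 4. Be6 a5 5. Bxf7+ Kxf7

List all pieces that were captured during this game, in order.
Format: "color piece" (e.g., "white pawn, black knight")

Tracking captures:
  Bxf7+: captured black pawn
  Kxf7: captured white bishop

black pawn, white bishop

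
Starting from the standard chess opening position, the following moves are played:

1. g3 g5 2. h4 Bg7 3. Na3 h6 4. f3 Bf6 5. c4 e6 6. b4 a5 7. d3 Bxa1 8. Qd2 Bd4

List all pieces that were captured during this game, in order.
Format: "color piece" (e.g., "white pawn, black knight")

Tracking captures:
  Bxa1: captured white rook

white rook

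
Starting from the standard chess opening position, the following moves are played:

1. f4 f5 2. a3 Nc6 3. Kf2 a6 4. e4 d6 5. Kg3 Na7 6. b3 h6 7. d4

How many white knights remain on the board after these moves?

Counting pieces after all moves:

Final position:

  a b c d e f g h
  ─────────────────
8│♜ · ♝ ♛ ♚ ♝ ♞ ♜│8
7│♞ ♟ ♟ · ♟ · ♟ ·│7
6│♟ · · ♟ · · · ♟│6
5│· · · · · ♟ · ·│5
4│· · · ♙ ♙ ♙ · ·│4
3│♙ ♙ · · · · ♔ ·│3
2│· · ♙ · · · ♙ ♙│2
1│♖ ♘ ♗ ♕ · ♗ ♘ ♖│1
  ─────────────────
  a b c d e f g h


2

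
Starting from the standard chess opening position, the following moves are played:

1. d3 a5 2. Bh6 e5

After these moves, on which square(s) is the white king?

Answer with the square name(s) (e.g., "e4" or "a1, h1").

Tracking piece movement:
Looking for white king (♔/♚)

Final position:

  a b c d e f g h
  ─────────────────
8│♜ ♞ ♝ ♛ ♚ ♝ ♞ ♜│8
7│· ♟ ♟ ♟ · ♟ ♟ ♟│7
6│· · · · · · · ♗│6
5│♟ · · · ♟ · · ·│5
4│· · · · · · · ·│4
3│· · · ♙ · · · ·│3
2│♙ ♙ ♙ · ♙ ♙ ♙ ♙│2
1│♖ ♘ · ♕ ♔ ♗ ♘ ♖│1
  ─────────────────
  a b c d e f g h


e1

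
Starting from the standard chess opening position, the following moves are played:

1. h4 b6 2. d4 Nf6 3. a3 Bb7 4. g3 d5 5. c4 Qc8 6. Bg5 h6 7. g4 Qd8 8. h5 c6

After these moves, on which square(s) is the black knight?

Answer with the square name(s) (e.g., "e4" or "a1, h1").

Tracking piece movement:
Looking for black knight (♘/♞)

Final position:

  a b c d e f g h
  ─────────────────
8│♜ ♞ · ♛ ♚ ♝ · ♜│8
7│♟ ♝ · · ♟ ♟ ♟ ·│7
6│· ♟ ♟ · · ♞ · ♟│6
5│· · · ♟ · · ♗ ♙│5
4│· · ♙ ♙ · · ♙ ·│4
3│♙ · · · · · · ·│3
2│· ♙ · · ♙ ♙ · ·│2
1│♖ ♘ · ♕ ♔ ♗ ♘ ♖│1
  ─────────────────
  a b c d e f g h


b8, f6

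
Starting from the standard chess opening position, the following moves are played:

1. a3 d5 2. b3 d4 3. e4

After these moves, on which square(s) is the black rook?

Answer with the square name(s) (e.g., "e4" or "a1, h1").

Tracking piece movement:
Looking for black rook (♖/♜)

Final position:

  a b c d e f g h
  ─────────────────
8│♜ ♞ ♝ ♛ ♚ ♝ ♞ ♜│8
7│♟ ♟ ♟ · ♟ ♟ ♟ ♟│7
6│· · · · · · · ·│6
5│· · · · · · · ·│5
4│· · · ♟ ♙ · · ·│4
3│♙ ♙ · · · · · ·│3
2│· · ♙ ♙ · ♙ ♙ ♙│2
1│♖ ♘ ♗ ♕ ♔ ♗ ♘ ♖│1
  ─────────────────
  a b c d e f g h


a8, h8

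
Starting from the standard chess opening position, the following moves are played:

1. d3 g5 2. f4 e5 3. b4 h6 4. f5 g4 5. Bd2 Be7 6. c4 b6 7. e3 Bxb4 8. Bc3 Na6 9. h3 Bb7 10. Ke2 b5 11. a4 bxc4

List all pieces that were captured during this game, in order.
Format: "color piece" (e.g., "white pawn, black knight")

Tracking captures:
  Bxb4: captured white pawn
  bxc4: captured white pawn

white pawn, white pawn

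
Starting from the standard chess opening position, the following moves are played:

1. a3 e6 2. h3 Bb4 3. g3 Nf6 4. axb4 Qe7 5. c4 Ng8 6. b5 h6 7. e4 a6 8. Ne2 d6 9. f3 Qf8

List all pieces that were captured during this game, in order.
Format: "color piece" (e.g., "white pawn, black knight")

Tracking captures:
  axb4: captured black bishop

black bishop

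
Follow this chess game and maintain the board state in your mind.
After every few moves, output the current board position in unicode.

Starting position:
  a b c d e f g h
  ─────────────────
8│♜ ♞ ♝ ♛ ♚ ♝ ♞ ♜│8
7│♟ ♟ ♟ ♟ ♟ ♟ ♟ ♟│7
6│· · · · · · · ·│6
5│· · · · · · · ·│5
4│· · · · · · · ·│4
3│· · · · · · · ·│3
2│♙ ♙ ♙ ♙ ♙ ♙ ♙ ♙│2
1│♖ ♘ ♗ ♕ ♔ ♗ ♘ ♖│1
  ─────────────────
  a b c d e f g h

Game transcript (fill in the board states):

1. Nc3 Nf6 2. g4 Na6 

  a b c d e f g h
  ─────────────────
8│♜ · ♝ ♛ ♚ ♝ · ♜│8
7│♟ ♟ ♟ ♟ ♟ ♟ ♟ ♟│7
6│♞ · · · · ♞ · ·│6
5│· · · · · · · ·│5
4│· · · · · · ♙ ·│4
3│· · ♘ · · · · ·│3
2│♙ ♙ ♙ ♙ ♙ ♙ · ♙│2
1│♖ · ♗ ♕ ♔ ♗ ♘ ♖│1
  ─────────────────
  a b c d e f g h

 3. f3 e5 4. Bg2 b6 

  a b c d e f g h
  ─────────────────
8│♜ · ♝ ♛ ♚ ♝ · ♜│8
7│♟ · ♟ ♟ · ♟ ♟ ♟│7
6│♞ ♟ · · · ♞ · ·│6
5│· · · · ♟ · · ·│5
4│· · · · · · ♙ ·│4
3│· · ♘ · · ♙ · ·│3
2│♙ ♙ ♙ ♙ ♙ · ♗ ♙│2
1│♖ · ♗ ♕ ♔ · ♘ ♖│1
  ─────────────────
  a b c d e f g h

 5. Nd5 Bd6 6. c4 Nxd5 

  a b c d e f g h
  ─────────────────
8│♜ · ♝ ♛ ♚ · · ♜│8
7│♟ · ♟ ♟ · ♟ ♟ ♟│7
6│♞ ♟ · ♝ · · · ·│6
5│· · · ♞ ♟ · · ·│5
4│· · ♙ · · · ♙ ·│4
3│· · · · · ♙ · ·│3
2│♙ ♙ · ♙ ♙ · ♗ ♙│2
1│♖ · ♗ ♕ ♔ · ♘ ♖│1
  ─────────────────
  a b c d e f g h

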